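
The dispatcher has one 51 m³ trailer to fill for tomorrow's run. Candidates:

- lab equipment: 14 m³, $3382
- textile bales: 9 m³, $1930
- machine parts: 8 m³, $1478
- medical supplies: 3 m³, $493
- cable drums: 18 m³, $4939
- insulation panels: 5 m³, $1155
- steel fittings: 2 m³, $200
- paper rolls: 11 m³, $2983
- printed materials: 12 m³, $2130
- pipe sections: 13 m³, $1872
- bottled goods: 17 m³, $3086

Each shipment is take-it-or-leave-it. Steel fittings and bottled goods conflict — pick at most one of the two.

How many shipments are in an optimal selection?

Optimal total is 12952.
One optimal bundle: lab equipment + medical supplies + cable drums + insulation panels + paper rolls (51 m³).
Every optimal selection uses 5 shipments.

5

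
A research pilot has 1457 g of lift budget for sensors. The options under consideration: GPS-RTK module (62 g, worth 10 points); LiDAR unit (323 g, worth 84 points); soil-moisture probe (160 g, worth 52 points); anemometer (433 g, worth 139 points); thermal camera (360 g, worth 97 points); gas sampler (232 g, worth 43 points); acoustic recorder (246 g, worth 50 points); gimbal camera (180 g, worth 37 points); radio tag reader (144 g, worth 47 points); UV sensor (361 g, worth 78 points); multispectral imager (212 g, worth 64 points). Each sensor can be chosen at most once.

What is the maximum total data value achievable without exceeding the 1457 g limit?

423

A density-first pass picks GPS-RTK module + soil-moisture probe + anemometer + thermal camera + radio tag reader + multispectral imager — 409 at 1371 g.
The 422 g tied up in GPS-RTK module and thermal camera is better spent on LiDAR unit + gimbal camera — total rises to 423 (1452 g).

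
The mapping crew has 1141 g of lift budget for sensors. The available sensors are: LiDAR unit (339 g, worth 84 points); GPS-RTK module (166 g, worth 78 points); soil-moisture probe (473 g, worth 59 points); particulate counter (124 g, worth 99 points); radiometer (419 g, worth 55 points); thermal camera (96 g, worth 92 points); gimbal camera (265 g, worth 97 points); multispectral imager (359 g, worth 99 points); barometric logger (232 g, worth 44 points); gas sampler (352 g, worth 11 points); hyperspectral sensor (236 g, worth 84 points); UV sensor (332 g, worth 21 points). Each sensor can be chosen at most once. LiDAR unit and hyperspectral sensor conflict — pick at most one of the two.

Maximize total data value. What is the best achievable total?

494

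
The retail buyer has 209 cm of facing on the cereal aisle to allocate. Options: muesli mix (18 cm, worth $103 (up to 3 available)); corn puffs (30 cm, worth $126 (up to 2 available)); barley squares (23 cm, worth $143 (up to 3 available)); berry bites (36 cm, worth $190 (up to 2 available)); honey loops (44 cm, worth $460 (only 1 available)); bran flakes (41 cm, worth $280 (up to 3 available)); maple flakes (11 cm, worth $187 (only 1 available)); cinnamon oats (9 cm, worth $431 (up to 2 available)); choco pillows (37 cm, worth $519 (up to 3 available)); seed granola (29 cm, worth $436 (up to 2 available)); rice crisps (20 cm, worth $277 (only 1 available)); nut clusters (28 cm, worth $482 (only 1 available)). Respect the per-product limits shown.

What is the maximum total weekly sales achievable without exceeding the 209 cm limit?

Best packing: maple flakes + 2×cinnamon oats + 2×choco pillows + 2×seed granola + rice crisps + nut clusters — 209 cm, 3718 total.
Every other selection either busts 209 cm or exceeds an availability limit or fails to beat 3718.

3718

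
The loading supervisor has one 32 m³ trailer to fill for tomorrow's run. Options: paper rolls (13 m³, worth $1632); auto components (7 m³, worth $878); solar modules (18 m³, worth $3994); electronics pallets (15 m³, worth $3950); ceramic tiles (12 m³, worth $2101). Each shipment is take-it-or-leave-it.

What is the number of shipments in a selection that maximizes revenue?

The maximum revenue within 32 m³ is 6095.
For example solar modules + ceramic tiles achieves it, using 30 m³.
Any selection reaching 6095 contains exactly 2 shipments.

2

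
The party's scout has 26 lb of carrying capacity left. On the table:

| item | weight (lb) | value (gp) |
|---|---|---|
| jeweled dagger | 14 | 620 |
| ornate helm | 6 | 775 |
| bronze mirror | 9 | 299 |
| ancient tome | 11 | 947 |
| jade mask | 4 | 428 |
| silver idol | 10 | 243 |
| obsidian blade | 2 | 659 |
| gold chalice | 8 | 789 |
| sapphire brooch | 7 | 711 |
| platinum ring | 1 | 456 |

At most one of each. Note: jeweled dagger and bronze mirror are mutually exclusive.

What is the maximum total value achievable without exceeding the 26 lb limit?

Density check — platinum ring 456.00, obsidian blade 329.50, ornate helm 129.17, jade mask 107.00 are the best per lb.
A density-first pass picks ornate helm + jade mask + obsidian blade + sapphire brooch + platinum ring — 3029 at 20 lb.
Replace jade mask with gold chalice: the trade gains 361 net, giving 3390 at 24 lb.

3390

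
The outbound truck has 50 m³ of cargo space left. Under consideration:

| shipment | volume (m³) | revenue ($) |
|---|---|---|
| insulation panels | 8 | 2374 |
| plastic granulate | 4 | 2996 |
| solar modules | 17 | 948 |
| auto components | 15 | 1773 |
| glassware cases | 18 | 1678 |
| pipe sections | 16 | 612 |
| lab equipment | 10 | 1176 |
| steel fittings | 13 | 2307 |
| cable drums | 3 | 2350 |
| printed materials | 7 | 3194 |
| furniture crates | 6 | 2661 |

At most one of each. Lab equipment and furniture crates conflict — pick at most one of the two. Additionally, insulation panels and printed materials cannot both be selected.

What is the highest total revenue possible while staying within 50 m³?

15281

Density check — cable drums 783.33, plastic granulate 749.00, printed materials 456.29 are the best per m³.
Plastic granulate + auto components + steel fittings + cable drums + printed materials + furniture crates uses 48 of the 50 m³ and totals 15281.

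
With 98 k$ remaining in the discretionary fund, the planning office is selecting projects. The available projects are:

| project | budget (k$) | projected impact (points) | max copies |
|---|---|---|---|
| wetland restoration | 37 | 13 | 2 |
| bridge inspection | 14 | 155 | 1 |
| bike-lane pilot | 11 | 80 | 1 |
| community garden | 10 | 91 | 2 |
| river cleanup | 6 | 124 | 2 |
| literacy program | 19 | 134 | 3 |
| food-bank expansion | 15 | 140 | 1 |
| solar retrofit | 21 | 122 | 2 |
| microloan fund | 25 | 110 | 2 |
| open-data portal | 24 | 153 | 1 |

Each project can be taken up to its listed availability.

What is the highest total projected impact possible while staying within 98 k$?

958

Ranking by ratio (projected impact/k$): river cleanup 20.67, bridge inspection 11.07, food-bank expansion 9.33, community garden 9.10.
Filling by ratio: bridge inspection + bike-lane pilot + 2×community garden + 2×river cleanup + literacy program + food-bank expansion for 939, with 7 k$ left unused.
Dropping literacy program frees 19 k$; slotting in open-data portal (24 k$) lifts the total to 958 at 96 k$.
Every other selection either busts 98 k$ or exceeds an availability limit or fails to beat 958.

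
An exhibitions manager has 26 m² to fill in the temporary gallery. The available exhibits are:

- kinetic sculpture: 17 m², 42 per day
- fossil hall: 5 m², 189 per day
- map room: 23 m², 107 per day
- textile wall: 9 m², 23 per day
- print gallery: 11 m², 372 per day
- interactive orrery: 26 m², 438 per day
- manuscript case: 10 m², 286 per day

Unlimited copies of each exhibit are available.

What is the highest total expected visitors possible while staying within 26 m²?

Density check — fossil hall 37.80, print gallery 33.82, manuscript case 28.60, interactive orrery 16.85 are the best per m².
5×fossil hall uses 25 of the 26 m² and totals 945.
No other feasible combination exceeds 945.

945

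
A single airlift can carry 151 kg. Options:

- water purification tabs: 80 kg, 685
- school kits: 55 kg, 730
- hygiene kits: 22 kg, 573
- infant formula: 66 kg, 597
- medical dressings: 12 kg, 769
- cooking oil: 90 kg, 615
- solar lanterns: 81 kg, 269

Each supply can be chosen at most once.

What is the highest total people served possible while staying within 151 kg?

Density check — medical dressings 64.08, hygiene kits 26.05, school kits 13.27 are the best per kg.
Greedy by ratio would take school kits + hygiene kits + medical dressings: 89 kg used, total 2072.
Dropping hygiene kits frees 22 kg; slotting in water purification tabs (80 kg) lifts the total to 2184 at 147 kg.
The spare 4 kg is too small for any remaining supply, and no exchange beats 2184.

2184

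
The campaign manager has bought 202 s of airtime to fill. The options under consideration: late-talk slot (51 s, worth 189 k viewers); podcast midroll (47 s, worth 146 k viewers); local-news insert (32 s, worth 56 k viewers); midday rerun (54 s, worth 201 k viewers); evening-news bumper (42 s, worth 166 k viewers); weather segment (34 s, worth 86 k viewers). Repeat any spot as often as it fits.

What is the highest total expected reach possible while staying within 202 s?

A density-first pass picks 4×evening-news bumper + weather segment — 750 at 202 s.
Dropping 3×evening-news bumper and weather segment frees 160 s; slotting in late-talk slot + 2×midday rerun (159 s) lifts the total to 757 at 201 s.
Nothing else within 202 s beats 757.

757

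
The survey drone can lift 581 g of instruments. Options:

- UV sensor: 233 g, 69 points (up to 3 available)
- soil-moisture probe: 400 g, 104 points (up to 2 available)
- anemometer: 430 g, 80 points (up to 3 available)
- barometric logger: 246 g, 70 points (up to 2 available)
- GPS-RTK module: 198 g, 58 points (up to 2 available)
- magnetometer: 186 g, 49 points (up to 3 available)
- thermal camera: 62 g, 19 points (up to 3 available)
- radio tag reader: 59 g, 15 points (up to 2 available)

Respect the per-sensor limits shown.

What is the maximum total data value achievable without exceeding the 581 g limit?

The ratio heuristic lands on UV sensor + 3×thermal camera + 2×radio tag reader (156) but leaves 44 g idle.
The 354 g tied up in UV sensor and thermal camera and radio tag reader is better spent on 2×GPS-RTK module — total rises to 169 (579 g).

169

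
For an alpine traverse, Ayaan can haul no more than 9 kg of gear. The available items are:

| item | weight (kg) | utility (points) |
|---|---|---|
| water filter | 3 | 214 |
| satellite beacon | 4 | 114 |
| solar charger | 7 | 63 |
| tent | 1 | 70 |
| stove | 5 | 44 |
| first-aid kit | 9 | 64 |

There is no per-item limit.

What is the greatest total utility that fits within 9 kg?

Taking 3×water filter: 9 kg used, 642 in utility.
That's the maximum — no swap from here does better than 642.

642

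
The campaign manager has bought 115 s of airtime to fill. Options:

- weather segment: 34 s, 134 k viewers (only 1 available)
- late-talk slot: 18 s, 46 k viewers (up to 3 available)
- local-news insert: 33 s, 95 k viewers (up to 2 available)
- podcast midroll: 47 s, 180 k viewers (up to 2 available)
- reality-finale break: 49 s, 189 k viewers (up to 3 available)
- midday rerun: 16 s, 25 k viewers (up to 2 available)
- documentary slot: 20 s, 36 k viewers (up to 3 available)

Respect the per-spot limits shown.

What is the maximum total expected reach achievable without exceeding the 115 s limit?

By expected reach per s: weather segment 3.94, reality-finale break 3.86, podcast midroll 3.83 lead.
The ratio heuristic lands on weather segment + late-talk slot + reality-finale break (369) but leaves 14 s idle.
Replace weather segment with podcast midroll: the trade gains 46 net, giving 415 at 114 s.
The spare 1 s is too small for any remaining spot, and no exchange beats 415.

415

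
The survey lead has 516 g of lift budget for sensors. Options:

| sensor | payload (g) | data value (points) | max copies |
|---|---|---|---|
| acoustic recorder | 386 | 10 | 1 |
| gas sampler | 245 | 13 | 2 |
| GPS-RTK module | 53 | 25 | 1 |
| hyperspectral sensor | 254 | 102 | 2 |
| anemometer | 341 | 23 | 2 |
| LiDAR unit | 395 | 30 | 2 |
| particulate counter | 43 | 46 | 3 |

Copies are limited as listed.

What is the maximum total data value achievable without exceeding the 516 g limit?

By data value per g: particulate counter 1.07, GPS-RTK module 0.47, hyperspectral sensor 0.40, LiDAR unit 0.08 lead.
Taking GPS-RTK module + hyperspectral sensor + 3×particulate counter: 436 g used, 265 in data value.
Every other selection either busts 516 g or exceeds an availability limit or fails to beat 265.

265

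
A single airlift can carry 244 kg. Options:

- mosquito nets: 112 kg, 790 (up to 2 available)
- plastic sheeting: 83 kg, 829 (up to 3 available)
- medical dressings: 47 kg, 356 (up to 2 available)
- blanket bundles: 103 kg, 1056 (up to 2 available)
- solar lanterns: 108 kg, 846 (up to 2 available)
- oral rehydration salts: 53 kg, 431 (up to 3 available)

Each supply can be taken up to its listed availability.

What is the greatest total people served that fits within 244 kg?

By people served per kg: blanket bundles 10.25, plastic sheeting 9.99, oral rehydration salts 8.13 lead.
The ratio heuristic lands on 2×blanket bundles (2112) but leaves 38 kg idle.
Dropping blanket bundles frees 103 kg; slotting in plastic sheeting + oral rehydration salts (136 kg) lifts the total to 2316 at 239 kg.

2316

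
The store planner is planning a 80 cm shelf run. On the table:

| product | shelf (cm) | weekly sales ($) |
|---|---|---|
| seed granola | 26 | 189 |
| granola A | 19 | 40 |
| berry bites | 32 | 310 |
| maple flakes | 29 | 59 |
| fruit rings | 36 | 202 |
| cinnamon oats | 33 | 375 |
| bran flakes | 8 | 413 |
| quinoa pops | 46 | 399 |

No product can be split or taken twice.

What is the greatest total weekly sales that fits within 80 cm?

Berry bites + cinnamon oats + bran flakes uses 73 of the 80 cm and totals 1098.
No other feasible combination exceeds 1098.

1098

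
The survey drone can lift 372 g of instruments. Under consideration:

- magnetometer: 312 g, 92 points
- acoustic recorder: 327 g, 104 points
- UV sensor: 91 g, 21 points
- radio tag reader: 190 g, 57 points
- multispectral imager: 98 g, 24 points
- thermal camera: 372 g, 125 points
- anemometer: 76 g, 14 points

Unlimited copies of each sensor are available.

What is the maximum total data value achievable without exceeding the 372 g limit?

The ratio ordering already packs tightly: thermal camera, 372 g, 125.
Every other selection either busts 372 g or fails to beat 125.

125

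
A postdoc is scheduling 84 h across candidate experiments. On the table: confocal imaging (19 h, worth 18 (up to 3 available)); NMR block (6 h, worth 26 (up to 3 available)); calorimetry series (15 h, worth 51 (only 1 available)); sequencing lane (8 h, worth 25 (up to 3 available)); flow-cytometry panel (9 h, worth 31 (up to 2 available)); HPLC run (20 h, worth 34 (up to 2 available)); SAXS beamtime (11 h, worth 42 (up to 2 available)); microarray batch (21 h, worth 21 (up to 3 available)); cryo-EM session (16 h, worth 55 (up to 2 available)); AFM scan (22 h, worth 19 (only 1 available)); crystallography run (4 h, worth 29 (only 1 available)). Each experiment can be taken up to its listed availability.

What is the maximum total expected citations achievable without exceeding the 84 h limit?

328

Filling by ratio: 3×NMR block + 2×flow-cytometry panel + 2×SAXS beamtime + cryo-EM session + crystallography run for 308, with 6 h left unused.
The 9 h tied up in flow-cytometry panel is better spent on calorimetry series — total rises to 328 (84 h).
Every other selection either busts 84 h or exceeds an availability limit or fails to beat 328.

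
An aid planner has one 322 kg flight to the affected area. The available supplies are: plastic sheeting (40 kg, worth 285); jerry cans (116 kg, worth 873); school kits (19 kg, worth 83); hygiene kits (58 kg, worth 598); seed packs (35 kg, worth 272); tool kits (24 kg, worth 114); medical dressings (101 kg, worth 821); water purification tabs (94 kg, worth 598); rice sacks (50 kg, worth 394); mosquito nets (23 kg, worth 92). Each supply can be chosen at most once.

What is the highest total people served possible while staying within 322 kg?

2577

Greedy by ratio would take plastic sheeting + hygiene kits + seed packs + tool kits + medical dressings + rice sacks: 308 kg used, total 2484.
Dropping seed packs and tool kits and rice sacks frees 109 kg; slotting in jerry cans (116 kg) lifts the total to 2577 at 315 kg.
The spare 7 kg is too small for any remaining supply, and no exchange beats 2577.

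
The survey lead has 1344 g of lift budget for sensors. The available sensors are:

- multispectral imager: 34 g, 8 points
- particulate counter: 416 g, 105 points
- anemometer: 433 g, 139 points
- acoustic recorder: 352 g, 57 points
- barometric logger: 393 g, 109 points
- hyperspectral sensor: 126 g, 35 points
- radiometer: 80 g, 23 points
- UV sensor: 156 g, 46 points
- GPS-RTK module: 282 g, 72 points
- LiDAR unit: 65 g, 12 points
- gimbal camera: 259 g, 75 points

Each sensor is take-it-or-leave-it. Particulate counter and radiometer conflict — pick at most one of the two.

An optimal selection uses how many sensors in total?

5

Best achievable data value is 392.
One optimal bundle: anemometer + barometric logger + radiometer + UV sensor + gimbal camera (1321 g).
Every optimal selection uses 5 sensors.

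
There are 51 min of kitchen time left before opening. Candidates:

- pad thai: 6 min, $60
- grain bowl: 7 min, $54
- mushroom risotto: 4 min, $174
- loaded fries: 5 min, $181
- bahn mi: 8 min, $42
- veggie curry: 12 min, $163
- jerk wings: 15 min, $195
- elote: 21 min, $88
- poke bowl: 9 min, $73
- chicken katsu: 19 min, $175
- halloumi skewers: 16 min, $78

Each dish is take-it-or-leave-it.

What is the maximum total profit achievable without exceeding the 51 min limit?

846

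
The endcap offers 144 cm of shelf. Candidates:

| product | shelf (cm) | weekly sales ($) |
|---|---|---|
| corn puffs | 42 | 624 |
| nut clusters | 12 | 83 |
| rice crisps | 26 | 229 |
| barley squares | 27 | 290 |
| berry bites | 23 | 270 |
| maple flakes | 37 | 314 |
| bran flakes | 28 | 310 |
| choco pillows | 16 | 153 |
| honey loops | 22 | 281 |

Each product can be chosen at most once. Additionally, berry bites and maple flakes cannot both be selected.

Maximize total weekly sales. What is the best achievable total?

Density check — corn puffs 14.86, honey loops 12.77, berry bites 11.74, bran flakes 11.07 are the best per cm.
Corn puffs + barley squares + berry bites + bran flakes + honey loops uses 142 of the 144 cm and totals 1775.

1775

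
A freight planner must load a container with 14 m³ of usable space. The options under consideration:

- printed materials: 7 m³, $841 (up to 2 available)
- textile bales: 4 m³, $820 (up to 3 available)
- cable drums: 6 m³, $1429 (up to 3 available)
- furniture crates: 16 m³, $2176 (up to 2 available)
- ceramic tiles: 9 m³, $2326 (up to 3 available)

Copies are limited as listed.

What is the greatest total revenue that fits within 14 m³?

By revenue per m³: ceramic tiles 258.44, cable drums 238.17, textile bales 205.00, furniture crates 136.00 lead.
Textile bales + ceramic tiles uses 13 of the 14 m³ and totals 3146.
No other feasible combination exceeds 3146.

3146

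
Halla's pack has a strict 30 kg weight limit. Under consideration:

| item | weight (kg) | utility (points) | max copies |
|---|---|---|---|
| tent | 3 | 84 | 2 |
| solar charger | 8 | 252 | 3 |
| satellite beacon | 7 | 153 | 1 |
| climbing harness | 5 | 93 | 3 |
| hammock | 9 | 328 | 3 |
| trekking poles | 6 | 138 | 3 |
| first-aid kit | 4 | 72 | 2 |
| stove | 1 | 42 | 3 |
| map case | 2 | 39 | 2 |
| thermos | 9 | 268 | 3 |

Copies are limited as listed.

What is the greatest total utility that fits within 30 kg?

Taking 3×hammock + 3×stove: 30 kg used, 1110 in utility.

1110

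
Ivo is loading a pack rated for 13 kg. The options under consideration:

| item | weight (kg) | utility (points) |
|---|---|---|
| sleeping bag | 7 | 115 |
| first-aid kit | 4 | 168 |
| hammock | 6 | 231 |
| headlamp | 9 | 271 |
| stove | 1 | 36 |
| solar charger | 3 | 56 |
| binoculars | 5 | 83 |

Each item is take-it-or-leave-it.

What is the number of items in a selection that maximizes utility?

3

The maximum utility within 13 kg is 455.
first-aid kit + hammock + solar charger hits 455 at 13 kg.
Every optimal selection uses 3 items.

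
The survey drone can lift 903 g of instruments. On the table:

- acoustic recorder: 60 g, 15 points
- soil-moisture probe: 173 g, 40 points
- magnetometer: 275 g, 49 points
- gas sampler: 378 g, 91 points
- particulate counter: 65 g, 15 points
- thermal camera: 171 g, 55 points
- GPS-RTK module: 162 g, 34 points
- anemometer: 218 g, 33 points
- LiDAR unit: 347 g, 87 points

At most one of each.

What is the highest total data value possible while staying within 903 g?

233

Ranking by ratio (data value/g): thermal camera 0.32, LiDAR unit 0.25, acoustic recorder 0.25, gas sampler 0.24.
The ratio heuristic lands on acoustic recorder + soil-moisture probe + particulate counter + thermal camera + LiDAR unit (212) but leaves 87 g idle.
Dropping acoustic recorder and soil-moisture probe and particulate counter frees 298 g; slotting in gas sampler (378 g) lifts the total to 233 at 896 g.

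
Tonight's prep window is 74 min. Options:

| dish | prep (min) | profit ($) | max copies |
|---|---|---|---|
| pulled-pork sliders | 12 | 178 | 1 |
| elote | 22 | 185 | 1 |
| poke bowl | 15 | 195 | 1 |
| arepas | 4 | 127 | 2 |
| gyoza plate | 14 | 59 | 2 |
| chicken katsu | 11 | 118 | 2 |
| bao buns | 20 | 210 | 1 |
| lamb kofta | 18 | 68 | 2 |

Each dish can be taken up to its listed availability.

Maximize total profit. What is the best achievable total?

955

Ranking by ratio (profit/min): arepas 31.75, pulled-pork sliders 14.83, poke bowl 13.00.
Taking the top-ratio dishes first gives pulled-pork sliders + poke bowl + 2×arepas + gyoza plate + 2×chicken katsu for 922 (71 min).
Dropping gyoza plate and chicken katsu frees 25 min; slotting in bao buns (20 min) lifts the total to 955 at 66 min.
Nothing else within 74 min beats 955.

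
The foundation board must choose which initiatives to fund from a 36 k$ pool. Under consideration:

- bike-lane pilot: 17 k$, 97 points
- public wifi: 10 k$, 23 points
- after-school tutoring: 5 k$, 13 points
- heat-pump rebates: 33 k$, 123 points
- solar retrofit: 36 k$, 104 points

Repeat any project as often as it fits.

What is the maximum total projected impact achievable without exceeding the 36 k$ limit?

The ratio ordering already packs tightly: 2×bike-lane pilot, 34 k$, 194.
The spare 2 k$ is too small for any remaining project, and no exchange beats 194.

194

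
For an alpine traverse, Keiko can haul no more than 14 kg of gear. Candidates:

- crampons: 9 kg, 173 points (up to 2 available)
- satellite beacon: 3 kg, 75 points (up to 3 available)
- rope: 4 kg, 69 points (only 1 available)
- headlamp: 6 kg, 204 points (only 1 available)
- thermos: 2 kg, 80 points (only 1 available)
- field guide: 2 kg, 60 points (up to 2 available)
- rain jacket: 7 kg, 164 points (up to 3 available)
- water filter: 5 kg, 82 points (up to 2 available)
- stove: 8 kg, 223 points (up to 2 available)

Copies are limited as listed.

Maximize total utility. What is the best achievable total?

Greedy by ratio would take headlamp + thermos + 2×field guide: 12 kg used, total 404.
The 4 kg tied up in 2×field guide is better spent on 2×satellite beacon — total rises to 434 (14 kg).

434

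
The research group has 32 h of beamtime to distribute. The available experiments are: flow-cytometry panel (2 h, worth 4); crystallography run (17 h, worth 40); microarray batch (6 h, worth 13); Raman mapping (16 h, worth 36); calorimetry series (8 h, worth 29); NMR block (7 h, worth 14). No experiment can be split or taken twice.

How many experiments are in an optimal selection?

3

Best achievable expected citations is 83.
One optimal bundle: crystallography run + calorimetry series + NMR block (32 h).
Every optimal selection uses 3 experiments.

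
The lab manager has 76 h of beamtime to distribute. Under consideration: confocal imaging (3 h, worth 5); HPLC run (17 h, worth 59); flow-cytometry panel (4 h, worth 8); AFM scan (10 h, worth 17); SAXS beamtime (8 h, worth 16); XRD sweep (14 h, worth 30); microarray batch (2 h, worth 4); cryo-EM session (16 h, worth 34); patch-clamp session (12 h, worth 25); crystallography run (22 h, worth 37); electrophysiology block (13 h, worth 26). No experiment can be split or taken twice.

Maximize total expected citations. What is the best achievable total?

Taking the top-ratio experiments first gives confocal imaging + HPLC run + flow-cytometry panel + SAXS beamtime + XRD sweep + microarray batch + cryo-EM session + patch-clamp session for 181 (76 h).
Replace confocal imaging and SAXS beamtime and microarray batch with electrophysiology block: the trade gains 1 net, giving 182 at 76 h.
Nothing else within 76 h beats 182.

182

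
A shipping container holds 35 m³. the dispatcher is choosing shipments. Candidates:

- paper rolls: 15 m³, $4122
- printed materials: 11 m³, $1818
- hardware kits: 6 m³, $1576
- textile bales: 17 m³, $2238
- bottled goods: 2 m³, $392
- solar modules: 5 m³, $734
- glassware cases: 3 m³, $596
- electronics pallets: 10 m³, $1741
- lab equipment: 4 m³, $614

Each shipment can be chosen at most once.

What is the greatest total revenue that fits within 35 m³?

Taking the top-ratio shipments first gives paper rolls + hardware kits + bottled goods + solar modules + glassware cases + lab equipment for 8034 (35 m³).
Dropping bottled goods and solar modules and lab equipment frees 11 m³; slotting in printed materials (11 m³) lifts the total to 8112 at 35 m³.
Next best is paper rolls + hardware kits + electronics pallets + lab equipment at 8053 (35 m³) — short by 59.

8112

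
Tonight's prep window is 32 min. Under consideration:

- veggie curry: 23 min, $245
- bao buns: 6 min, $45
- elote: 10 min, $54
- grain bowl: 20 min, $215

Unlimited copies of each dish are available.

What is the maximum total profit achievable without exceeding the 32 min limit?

305

Best packing: 2×bao buns + grain bowl — 32 min, 305 total.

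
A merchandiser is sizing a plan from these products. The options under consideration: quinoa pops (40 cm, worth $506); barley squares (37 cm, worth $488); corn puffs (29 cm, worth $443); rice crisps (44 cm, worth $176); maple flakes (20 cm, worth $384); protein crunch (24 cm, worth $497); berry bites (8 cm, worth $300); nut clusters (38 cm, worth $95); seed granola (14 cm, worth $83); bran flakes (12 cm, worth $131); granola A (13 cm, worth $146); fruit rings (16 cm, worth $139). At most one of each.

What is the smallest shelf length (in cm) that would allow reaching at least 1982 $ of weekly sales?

Look for the lowest-shelf combination reaching 1982.
Taking barley squares + corn puffs + maple flakes + protein crunch + berry bites gives 2112 (≥ 1982) for 118 cm.
No combination under 118 cm hits 1982.

118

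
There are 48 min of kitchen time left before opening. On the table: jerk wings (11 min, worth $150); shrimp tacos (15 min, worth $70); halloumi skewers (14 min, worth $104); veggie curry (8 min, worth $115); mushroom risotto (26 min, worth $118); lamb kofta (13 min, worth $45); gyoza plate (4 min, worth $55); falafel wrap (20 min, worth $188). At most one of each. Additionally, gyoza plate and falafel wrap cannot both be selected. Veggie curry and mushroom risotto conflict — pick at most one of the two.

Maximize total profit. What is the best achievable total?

Jerk wings + veggie curry + falafel wrap uses 39 of the 48 min and totals 453.

453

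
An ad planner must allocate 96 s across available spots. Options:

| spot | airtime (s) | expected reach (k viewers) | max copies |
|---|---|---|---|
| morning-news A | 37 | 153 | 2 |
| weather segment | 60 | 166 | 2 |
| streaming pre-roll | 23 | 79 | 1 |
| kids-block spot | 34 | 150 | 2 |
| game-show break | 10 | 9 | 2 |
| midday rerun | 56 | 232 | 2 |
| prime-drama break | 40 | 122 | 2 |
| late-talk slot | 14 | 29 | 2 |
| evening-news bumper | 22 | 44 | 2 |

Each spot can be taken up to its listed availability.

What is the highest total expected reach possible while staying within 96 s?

385

Density check — kids-block spot 4.41, midday rerun 4.14, morning-news A 4.14, streaming pre-roll 3.43 are the best per s.
The ratio heuristic lands on streaming pre-roll + 2×kids-block spot (379) but leaves 5 s idle.
The 91 s tied up in streaming pre-roll and 2×kids-block spot is better spent on morning-news A + midday rerun — total rises to 385 (93 s).
The spare 3 s is too small for any remaining spot, and no exchange beats 385.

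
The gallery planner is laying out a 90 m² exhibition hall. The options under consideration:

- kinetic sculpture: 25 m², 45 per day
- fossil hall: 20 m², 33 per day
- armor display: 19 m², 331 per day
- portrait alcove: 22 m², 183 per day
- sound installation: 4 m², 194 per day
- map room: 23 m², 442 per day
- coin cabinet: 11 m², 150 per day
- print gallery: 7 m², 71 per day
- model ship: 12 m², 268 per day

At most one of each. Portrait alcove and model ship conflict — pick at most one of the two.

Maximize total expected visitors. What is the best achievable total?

Ranking by ratio (expected visitors/m²): sound installation 48.50, model ship 22.33, map room 19.22.
Taking armor display + sound installation + map room + coin cabinet + print gallery + model ship: 76 m² used, 1456 in expected visitors.

1456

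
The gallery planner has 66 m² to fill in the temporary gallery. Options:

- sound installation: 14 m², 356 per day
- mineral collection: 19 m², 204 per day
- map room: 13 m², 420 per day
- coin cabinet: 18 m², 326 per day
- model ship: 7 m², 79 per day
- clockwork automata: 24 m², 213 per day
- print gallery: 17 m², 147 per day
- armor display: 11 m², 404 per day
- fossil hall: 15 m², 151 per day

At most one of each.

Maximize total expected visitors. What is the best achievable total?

Ranking by ratio (expected visitors/m²): armor display 36.73, map room 32.31, sound installation 25.43.
Best packing: sound installation + map room + coin cabinet + model ship + armor display — 63 m², 1585 total.
Next best is sound installation + map room + coin cabinet + armor display at 1506 (56 m²) — short by 79.

1585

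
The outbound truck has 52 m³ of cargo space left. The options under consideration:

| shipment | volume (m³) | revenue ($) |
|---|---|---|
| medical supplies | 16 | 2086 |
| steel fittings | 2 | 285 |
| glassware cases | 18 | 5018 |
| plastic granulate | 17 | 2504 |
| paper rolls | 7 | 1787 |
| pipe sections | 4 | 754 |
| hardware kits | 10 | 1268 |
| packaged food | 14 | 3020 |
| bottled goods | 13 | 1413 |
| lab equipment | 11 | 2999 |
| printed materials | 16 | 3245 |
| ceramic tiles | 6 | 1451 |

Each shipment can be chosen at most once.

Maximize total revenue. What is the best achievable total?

13109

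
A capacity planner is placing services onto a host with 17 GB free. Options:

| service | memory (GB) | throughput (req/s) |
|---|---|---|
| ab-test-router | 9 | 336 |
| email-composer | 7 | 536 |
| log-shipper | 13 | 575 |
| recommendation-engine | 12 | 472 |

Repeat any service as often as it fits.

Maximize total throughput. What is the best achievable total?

By throughput per GB: email-composer 76.57, log-shipper 44.23, recommendation-engine 39.33 lead.
Best packing: 2×email-composer — 14 GB, 1072 total.
Nothing else within 17 GB beats 1072.

1072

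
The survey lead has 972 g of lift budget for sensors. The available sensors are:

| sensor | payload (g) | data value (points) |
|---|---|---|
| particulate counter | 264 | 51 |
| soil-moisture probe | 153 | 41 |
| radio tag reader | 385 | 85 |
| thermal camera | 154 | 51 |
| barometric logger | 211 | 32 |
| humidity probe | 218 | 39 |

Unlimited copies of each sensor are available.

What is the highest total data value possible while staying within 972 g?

306

Density check — thermal camera 0.33, soil-moisture probe 0.27, radio tag reader 0.22, particulate counter 0.19 are the best per g.
6×thermal camera uses 924 of the 972 g and totals 306.
That's the maximum — no swap from here does better than 306.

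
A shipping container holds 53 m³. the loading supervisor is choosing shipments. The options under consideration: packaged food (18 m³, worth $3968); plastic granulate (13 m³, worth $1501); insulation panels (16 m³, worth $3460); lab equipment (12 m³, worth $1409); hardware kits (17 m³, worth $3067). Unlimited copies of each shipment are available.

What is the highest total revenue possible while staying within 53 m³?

11396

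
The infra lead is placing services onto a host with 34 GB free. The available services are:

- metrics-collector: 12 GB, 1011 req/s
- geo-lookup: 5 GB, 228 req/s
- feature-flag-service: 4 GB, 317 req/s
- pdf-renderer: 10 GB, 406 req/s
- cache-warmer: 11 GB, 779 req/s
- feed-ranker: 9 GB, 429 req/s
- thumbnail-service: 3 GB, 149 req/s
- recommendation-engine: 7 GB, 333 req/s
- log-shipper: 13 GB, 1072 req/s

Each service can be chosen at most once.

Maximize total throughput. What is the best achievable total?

2628

Density check — metrics-collector 84.25, log-shipper 82.46, feature-flag-service 79.25 are the best per GB.
The ratio heuristic lands on metrics-collector + feature-flag-service + thumbnail-service + log-shipper (2549) but leaves 2 GB idle.
Dropping thumbnail-service frees 3 GB; slotting in geo-lookup (5 GB) lifts the total to 2628 at 34 GB.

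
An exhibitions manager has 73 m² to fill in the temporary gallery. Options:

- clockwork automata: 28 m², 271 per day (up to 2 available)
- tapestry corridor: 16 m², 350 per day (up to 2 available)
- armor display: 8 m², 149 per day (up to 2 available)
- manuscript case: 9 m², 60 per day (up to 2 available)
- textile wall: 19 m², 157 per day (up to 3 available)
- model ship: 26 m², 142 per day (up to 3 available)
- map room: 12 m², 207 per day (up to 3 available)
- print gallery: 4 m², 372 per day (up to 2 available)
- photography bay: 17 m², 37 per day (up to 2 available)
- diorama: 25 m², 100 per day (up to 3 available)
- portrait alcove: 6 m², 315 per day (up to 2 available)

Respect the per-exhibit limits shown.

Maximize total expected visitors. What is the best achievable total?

2430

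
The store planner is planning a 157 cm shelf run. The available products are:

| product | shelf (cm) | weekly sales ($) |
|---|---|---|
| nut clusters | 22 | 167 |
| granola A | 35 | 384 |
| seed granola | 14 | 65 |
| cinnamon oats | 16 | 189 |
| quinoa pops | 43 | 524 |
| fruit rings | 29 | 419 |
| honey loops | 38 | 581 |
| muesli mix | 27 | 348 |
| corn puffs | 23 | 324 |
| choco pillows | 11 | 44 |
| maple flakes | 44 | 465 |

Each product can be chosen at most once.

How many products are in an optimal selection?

Optimal total is 2061.
For example cinnamon oats + quinoa pops + fruit rings + honey loops + muesli mix achieves it, using 153 cm.
All optima have 5 products.

5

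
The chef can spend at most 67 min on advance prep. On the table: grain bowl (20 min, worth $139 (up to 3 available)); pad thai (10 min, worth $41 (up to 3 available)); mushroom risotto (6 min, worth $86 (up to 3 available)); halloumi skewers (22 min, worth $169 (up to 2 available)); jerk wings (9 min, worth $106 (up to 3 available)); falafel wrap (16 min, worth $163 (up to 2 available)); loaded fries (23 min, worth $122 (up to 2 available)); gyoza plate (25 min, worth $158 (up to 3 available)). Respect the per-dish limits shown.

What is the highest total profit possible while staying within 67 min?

A density-first pass picks 3×mushroom risotto + 3×jerk wings + falafel wrap — 739 at 61 min.
Replace falafel wrap with halloumi skewers: the trade gains 6 net, giving 745 at 67 min.

745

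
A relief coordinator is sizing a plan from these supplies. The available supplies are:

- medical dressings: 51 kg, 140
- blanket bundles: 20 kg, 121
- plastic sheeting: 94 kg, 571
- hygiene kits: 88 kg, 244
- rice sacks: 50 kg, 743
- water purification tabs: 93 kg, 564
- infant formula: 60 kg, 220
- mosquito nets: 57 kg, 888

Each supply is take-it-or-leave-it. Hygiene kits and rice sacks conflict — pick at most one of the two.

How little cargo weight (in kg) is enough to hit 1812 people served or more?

167

Look for the lowest-cargo combination reaching 1812.
rice sacks + infant formula + mosquito nets reaches 1851 using 167 kg.
Below 167 kg the best achievable stays under 1812.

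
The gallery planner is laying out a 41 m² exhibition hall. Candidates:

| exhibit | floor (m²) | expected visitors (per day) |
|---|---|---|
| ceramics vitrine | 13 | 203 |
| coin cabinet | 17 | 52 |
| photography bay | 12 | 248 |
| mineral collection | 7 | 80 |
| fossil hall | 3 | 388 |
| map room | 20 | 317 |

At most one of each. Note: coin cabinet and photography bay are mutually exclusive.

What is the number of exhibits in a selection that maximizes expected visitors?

Optimal total is 953.
One optimal bundle: photography bay + fossil hall + map room (35 m²).
All optima have 3 exhibits.

3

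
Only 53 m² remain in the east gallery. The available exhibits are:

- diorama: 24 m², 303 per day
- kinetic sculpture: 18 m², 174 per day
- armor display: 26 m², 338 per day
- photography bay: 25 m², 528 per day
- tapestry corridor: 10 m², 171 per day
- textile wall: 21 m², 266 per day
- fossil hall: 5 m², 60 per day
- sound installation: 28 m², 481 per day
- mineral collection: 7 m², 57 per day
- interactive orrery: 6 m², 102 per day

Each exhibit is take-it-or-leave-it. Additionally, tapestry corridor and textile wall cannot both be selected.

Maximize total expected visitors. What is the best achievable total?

1009

Density check — photography bay 21.12, sound installation 17.18, tapestry corridor 17.10, interactive orrery 17.00 are the best per m².
Photography bay + sound installation uses 53 of the 53 m² and totals 1009.
Next best is photography bay + tapestry corridor + fossil hall + mineral collection + interactive orrery at 918 (53 m²) — short by 91.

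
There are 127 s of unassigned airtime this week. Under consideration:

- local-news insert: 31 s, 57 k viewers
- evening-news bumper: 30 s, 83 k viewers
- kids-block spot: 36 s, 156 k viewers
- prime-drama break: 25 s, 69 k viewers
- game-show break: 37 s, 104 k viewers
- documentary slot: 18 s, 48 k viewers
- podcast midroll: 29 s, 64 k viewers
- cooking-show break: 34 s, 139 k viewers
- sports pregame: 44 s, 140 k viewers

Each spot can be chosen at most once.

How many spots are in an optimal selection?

4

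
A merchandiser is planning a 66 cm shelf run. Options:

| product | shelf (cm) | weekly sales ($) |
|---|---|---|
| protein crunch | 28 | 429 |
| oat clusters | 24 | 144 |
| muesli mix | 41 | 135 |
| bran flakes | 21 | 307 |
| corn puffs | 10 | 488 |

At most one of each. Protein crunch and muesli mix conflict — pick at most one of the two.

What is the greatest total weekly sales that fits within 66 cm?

1224

Protein crunch + bran flakes + corn puffs uses 59 of the 66 cm and totals 1224.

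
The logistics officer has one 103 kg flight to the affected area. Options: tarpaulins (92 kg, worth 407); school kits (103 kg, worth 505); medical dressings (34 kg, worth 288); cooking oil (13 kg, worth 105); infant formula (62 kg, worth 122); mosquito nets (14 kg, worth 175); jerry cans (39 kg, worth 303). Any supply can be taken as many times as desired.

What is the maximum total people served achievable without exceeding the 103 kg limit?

By people served per kg: mosquito nets 12.50, medical dressings 8.47, cooking oil 8.08 lead.
Taking 7×mosquito nets: 98 kg used, 1225 in people served.
No other feasible combination exceeds 1225.

1225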